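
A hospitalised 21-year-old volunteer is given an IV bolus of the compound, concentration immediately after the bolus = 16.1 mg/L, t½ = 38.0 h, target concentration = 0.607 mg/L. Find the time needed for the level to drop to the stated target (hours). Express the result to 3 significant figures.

180 h

k = ln2 / t½ = 0.693147 / 38.0 = 0.01824 h⁻¹
t = ln(C₀ / C) / k = ln(16.10 / 0.607) / 0.01824
  = ln(26.52) / 0.01824 = 3.278 / 0.01824 = 179.7 h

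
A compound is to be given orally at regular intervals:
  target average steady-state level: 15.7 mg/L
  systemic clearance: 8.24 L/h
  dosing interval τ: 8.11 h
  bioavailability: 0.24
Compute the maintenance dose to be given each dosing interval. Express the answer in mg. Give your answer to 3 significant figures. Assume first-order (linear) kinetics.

At steady state, F × (Dose/τ) = Css × CL.
Dose = Css × CL × τ / F = 15.7 × 8.240 × 8.11 / 0.24 = 4372 mg

4370 mg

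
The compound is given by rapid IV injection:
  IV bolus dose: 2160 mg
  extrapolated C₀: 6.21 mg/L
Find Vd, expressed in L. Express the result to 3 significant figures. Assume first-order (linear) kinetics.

Vd = Dose / C₀ = 2160 / 6.21 = 347.8 L

348 L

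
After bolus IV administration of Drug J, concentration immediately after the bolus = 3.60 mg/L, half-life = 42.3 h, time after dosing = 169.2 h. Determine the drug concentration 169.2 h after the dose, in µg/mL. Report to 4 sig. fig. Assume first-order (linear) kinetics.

k = ln2 / t½ = 0.693147 / 42.3 = 0.01639 h⁻¹
t / t½ = 169.2 / 42.3 = 4 half-lives
C = C₀ × (1/2)^4 = 3.600 × 0.06250 = 0.2250 mg/L
(0.2250 mg/L = 0.2250 µg/mL)

0.2250 µg/mL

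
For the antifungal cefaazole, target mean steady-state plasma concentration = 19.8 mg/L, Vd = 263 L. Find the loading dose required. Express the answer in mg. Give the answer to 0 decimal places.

LD = Css × Vd = 19.8 × 263 = 5207 mg

5207 mg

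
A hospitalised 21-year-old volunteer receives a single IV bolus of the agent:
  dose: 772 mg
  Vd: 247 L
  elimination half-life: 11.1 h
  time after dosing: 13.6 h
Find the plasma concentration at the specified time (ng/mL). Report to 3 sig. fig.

1340 ng/mL

C₀ = Dose / Vd = 772.0 / 247 = 3.126 mg/L
k = ln2 / t½ = 0.693147 / 11.1 = 0.06245 h⁻¹
C = C₀ · e^(−k·t) = 3.126 × e^(−0.06245 × 13.6)
  = 3.126 × 0.4277 = 1.337 mg/L
Convert: 1.337 mg/L × 1000 = 1337 ng/mL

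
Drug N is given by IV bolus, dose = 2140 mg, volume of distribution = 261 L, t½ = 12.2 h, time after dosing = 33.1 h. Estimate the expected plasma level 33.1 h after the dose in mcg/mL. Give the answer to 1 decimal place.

C₀ = Dose / Vd = 2140 / 261 = 8.199 mg/L
k = ln2 / t½ = 0.693147 / 12.2 = 0.05682 h⁻¹
C = C₀ · e^(−k·t) = 8.199 × e^(−0.05682 × 33.1)
  = 8.199 × 0.1525 = 1.250 mg/L
(1.250 mg/L = 1.250 mcg/mL)

1.3 mcg/mL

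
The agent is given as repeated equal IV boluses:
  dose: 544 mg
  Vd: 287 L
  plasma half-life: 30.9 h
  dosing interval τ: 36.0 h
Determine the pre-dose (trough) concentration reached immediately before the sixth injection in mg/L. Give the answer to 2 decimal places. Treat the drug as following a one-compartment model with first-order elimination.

C₀ per dose = Dose / Vd = 544 / 287 = 1.895 mg/L
k = ln2 / t½ = 0.693147 / 30.9 = 0.02243 h⁻¹
Fraction remaining after one interval: r = e^(−kτ) = e^(−0.02243 × 36.0) = 0.4460
Before dose 6, 5 doses have been given (aged 1τ, 2τ, 3τ, 4τ, 5τ).
C_trough = C₀ × (r + r² + … + r^5) = C₀ × r(1−r^5)/(1−r)
        = 1.895 × 0.4460 × (1 − 0.01765) / (1 − 0.4460) = 1.499 mg/L

1.50 mg/L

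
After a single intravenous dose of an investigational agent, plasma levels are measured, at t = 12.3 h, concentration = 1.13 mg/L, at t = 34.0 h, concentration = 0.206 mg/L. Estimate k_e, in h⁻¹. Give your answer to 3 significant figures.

k = ln(C₁/C₂) / (t₂ − t₁) = ln(1.13/0.206) / (34.0 − 12.3)
  = 1.702 / 21.70 = 0.07843 h⁻¹

0.0784 h⁻¹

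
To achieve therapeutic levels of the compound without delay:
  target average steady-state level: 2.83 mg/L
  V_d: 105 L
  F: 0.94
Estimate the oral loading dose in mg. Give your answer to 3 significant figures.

316 mg

LD = Css × Vd / F = 2.83 × 105 / 0.94 = 316.1 mg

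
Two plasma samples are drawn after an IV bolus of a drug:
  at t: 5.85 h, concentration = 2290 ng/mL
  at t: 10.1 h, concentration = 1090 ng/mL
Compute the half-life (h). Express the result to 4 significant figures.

3.968 h

k = ln(C₁/C₂) / (t₂ − t₁) = ln(2290/1090) / (10.1 − 5.85)
  = 0.7424 / 4.250 = 0.1747 h⁻¹
t½ = ln2 / k = 0.693147 / 0.1747 = 3.968 h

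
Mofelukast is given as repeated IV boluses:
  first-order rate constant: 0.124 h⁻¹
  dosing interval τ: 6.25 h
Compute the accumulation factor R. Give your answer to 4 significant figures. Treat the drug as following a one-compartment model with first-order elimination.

1.854

e^(−kτ) = e^(−0.1240 × 6.25) = 0.4607
Accumulation ratio R = 1 / (1 − e^(−kτ)) = 1 / (1 − 0.4607) = 1.854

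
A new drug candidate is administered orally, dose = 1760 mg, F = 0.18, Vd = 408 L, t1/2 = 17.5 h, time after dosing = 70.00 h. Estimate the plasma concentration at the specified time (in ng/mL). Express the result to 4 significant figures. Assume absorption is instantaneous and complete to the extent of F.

Amount reaching circulation = F × Dose = 0.18 × 1760 = 316.8 mg
C₀ = F·Dose / Vd = 316.8 / 408 = 0.7765 mg/L
k = ln2 / t½ = 0.693147 / 17.5 = 0.03961 h⁻¹
t / t½ = 70.00 / 17.5 = 4 half-lives
C = C₀ × (1/2)^4 = 0.7765 × 0.06250 = 0.04853 mg/L
Convert: 0.04853 mg/L × 1000 = 48.53 ng/mL

48.53 ng/mL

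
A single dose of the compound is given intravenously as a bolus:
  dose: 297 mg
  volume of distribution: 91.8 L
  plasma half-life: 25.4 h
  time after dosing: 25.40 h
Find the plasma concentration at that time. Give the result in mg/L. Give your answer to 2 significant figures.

1.6 mg/L

C₀ = Dose / Vd = 297.0 / 91.8 = 3.235 mg/L
k = ln2 / t½ = 0.693147 / 25.4 = 0.02729 h⁻¹
t / t½ = 25.40 / 25.4 = 1 half-lives
C = C₀ × (1/2)^1 = 3.235 × 0.5000 = 1.618 mg/L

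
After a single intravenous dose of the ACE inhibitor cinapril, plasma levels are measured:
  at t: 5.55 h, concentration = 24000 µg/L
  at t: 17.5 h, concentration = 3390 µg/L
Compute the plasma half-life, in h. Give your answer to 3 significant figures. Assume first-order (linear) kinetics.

k = ln(C₁/C₂) / (t₂ − t₁) = ln(24000/3390) / (17.5 − 5.55)
  = 1.957 / 11.95 = 0.1638 h⁻¹
t½ = ln2 / k = 0.693147 / 0.1638 = 4.232 h

4.23 h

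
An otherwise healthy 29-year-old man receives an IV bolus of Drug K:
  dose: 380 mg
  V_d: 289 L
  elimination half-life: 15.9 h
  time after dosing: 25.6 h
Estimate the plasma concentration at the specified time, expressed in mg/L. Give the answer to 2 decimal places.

C₀ = Dose / Vd = 380.0 / 289 = 1.315 mg/L
k = ln2 / t½ = 0.693147 / 15.9 = 0.04359 h⁻¹
C = C₀ · e^(−k·t) = 1.315 × e^(−0.04359 × 25.6)
  = 1.315 × 0.3276 = 0.4308 mg/L

0.43 mg/L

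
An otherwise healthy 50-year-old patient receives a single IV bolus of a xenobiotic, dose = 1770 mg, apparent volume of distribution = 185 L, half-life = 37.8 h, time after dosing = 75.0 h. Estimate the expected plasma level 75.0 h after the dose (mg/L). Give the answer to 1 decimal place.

2.4 mg/L

C₀ = Dose / Vd = 1770 / 185 = 9.568 mg/L
k = ln2 / t½ = 0.693147 / 37.8 = 0.01834 h⁻¹
C = C₀ · e^(−k·t) = 9.568 × e^(−0.01834 × 75.0)
  = 9.568 × 0.2527 = 2.418 mg/L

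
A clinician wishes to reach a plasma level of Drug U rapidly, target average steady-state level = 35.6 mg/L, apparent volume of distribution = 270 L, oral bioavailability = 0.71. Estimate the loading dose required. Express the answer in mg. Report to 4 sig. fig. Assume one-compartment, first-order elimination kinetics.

13540 mg

LD = Css × Vd / F = 35.6 × 270 / 0.71 = 13540 mg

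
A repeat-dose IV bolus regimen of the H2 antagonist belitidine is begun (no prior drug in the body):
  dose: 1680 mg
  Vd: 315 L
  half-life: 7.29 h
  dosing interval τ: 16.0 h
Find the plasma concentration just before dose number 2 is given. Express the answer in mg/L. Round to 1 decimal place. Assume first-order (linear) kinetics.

1.2 mg/L

C₀ per dose = Dose / Vd = 1680 / 315 = 5.333 mg/L
k = ln2 / t½ = 0.693147 / 7.29 = 0.09508 h⁻¹
Fraction remaining after one interval: r = e^(−kτ) = e^(−0.09508 × 16.0) = 0.2184
Before dose 2, 1 dose has been given (aged 1τ).
C_trough = C₀ × r = 5.333 × 0.2184 = 1.165 mg/L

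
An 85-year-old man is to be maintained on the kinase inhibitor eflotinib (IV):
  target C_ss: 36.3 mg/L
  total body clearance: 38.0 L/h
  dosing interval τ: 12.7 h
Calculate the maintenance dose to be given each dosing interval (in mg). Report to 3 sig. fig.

17500 mg

At steady state, Dose/τ = Css × CL.
Dose = Css × CL × τ = 36.3 × 38.00 × 12.7 = 17520 mg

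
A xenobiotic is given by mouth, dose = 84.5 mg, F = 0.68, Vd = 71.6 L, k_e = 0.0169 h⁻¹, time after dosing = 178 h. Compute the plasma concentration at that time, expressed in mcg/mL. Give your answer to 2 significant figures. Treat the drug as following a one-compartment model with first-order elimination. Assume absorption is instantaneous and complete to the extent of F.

0.040 mcg/mL

Amount reaching circulation = F × Dose = 0.68 × 84.50 = 57.46 mg
C₀ = F·Dose / Vd = 57.46 / 71.6 = 0.8025 mg/L
C = C₀ · e^(−k·t) = 0.8025 × e^(−0.01690 × 178)
  = 0.8025 × 0.04938 = 0.03963 mg/L
(0.03963 mg/L = 0.03963 mcg/mL)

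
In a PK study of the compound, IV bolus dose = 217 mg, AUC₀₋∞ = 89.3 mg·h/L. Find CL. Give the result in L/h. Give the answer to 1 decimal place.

2.4 L/h

CL = Dose / AUC = 217 / 89.3 = 2.430 L/h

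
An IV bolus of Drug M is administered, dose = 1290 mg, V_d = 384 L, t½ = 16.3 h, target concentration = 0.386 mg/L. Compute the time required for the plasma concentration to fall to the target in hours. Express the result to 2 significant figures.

C₀ = Dose / Vd = 1290 / 384 = 3.359 mg/L
k = ln2 / t½ = 0.693147 / 16.3 = 0.04252 h⁻¹
t = ln(C₀ / C) / k = ln(3.359 / 0.386) / 0.04252
  = ln(8.702) / 0.04252 = 2.164 / 0.04252 = 50.89 h

51 h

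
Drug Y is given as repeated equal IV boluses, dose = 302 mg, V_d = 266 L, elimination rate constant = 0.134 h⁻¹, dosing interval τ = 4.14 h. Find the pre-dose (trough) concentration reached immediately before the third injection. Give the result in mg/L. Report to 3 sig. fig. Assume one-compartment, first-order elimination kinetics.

C₀ per dose = Dose / Vd = 302 / 266 = 1.135 mg/L
Fraction remaining after one interval: r = e^(−kτ) = e^(−0.1340 × 4.14) = 0.5742
Before dose 3, 2 doses have been given (aged 1τ, 2τ).
C_trough = C₀ × (r + r²) = 1.135 × (0.5742 + 0.3297) = 1.026 mg/L

1.03 mg/L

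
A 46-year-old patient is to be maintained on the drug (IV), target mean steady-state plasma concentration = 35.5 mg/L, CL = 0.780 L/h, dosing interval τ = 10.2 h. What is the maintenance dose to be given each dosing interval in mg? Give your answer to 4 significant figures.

282.4 mg

At steady state, Dose/τ = Css × CL.
Dose = Css × CL × τ = 35.5 × 0.7800 × 10.2 = 282.4 mg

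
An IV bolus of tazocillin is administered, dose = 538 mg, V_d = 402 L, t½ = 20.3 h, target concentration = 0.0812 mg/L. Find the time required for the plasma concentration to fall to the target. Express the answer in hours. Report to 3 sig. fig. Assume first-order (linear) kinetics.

82.1 h

C₀ = Dose / Vd = 538.0 / 402 = 1.338 mg/L
k = ln2 / t½ = 0.693147 / 20.3 = 0.03415 h⁻¹
t = ln(C₀ / C) / k = ln(1.338 / 0.0812) / 0.03415
  = ln(16.48) / 0.03415 = 2.802 / 0.03415 = 82.05 h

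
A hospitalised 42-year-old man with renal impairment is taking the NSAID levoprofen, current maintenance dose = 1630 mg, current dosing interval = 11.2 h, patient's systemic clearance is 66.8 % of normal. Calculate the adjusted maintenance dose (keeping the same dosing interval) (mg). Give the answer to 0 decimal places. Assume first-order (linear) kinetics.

To keep the same average steady-state level, dosing rate must scale with clearance.
CL ratio = 66.8 / 100 = 0.6680
New dose (same interval) = 1630 × 0.6680 = 1089 mg

1089 mg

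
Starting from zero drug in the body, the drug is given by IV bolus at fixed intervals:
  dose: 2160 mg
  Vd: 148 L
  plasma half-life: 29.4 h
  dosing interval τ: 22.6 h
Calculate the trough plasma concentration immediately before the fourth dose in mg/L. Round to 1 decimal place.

16.5 mg/L

C₀ per dose = Dose / Vd = 2160 / 148 = 14.59 mg/L
k = ln2 / t½ = 0.693147 / 29.4 = 0.02358 h⁻¹
Fraction remaining after one interval: r = e^(−kτ) = e^(−0.02358 × 22.6) = 0.5869
Before dose 4, 3 doses have been given (aged 1τ, 2τ, 3τ).
C_trough = C₀ × (r + r² + … + r^3) = C₀ × r(1−r^3)/(1−r)
        = 14.59 × 0.5869 × (1 − 0.2022) / (1 − 0.5869) = 16.54 mg/L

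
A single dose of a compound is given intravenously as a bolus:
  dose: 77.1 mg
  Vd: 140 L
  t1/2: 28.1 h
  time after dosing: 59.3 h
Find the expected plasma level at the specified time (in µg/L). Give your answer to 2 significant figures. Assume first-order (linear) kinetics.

C₀ = Dose / Vd = 77.10 / 140 = 0.5507 mg/L
k = ln2 / t½ = 0.693147 / 28.1 = 0.02467 h⁻¹
C = C₀ · e^(−k·t) = 0.5507 × e^(−0.02467 × 59.3)
  = 0.5507 × 0.2316 = 0.1275 mg/L
Convert: 0.1275 mg/L × 1000 = 127.5 µg/L

130 µg/L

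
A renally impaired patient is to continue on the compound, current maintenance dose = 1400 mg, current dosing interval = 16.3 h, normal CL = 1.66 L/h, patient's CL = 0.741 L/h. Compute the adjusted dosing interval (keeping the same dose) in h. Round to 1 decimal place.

36.5 h

To keep the same average steady-state level, dosing rate must scale with clearance.
CL ratio = 0.741 / 1.66 = 0.4464
New interval (same dose) = 16.3 / 0.4464 = 36.51 h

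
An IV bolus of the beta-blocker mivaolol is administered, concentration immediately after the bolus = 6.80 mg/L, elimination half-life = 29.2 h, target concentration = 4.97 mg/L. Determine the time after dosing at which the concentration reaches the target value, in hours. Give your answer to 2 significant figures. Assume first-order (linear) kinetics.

k = ln2 / t½ = 0.693147 / 29.2 = 0.02374 h⁻¹
t = ln(C₀ / C) / k = ln(6.800 / 4.97) / 0.02374
  = ln(1.368) / 0.02374 = 0.3133 / 0.02374 = 13.20 h

13 h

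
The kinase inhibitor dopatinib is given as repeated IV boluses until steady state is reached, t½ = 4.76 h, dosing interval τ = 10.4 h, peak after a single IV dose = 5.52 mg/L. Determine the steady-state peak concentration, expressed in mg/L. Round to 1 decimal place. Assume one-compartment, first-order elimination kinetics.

7.1 mg/L

k = ln2 / t½ = 0.693147 / 4.76 = 0.1456 h⁻¹
e^(−kτ) = e^(−0.1456 × 10.4) = 0.2200
Accumulation ratio R = 1 / (1 − e^(−kτ)) = 1 / (1 − 0.2200) = 1.282
Steady-state peak = C₀ × R = 5.52 × 1.282 = 7.077 mg/L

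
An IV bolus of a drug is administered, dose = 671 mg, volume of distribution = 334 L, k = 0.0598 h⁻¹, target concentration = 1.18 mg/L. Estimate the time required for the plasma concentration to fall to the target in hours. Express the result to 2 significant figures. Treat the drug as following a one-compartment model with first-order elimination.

8.9 h

C₀ = Dose / Vd = 671.0 / 334 = 2.009 mg/L
t = ln(C₀ / C) / k = ln(2.009 / 1.18) / 0.05980
  = ln(1.703) / 0.05980 = 0.5324 / 0.05980 = 8.903 h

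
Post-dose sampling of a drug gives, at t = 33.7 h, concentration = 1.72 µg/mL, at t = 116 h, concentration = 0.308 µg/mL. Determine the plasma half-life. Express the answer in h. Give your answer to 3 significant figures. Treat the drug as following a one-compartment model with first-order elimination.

33.2 h

k = ln(C₁/C₂) / (t₂ − t₁) = ln(1.72/0.308) / (116 − 33.7)
  = 1.720 / 82.30 = 0.02090 h⁻¹
t½ = ln2 / k = 0.693147 / 0.02090 = 33.16 h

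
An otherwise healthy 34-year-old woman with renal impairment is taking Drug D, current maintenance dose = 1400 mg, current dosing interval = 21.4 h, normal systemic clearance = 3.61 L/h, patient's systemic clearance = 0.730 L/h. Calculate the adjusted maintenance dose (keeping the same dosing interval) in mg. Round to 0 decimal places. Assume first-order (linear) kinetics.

To keep the same average steady-state level, dosing rate must scale with clearance.
CL ratio = 0.730 / 3.61 = 0.2022
New dose (same interval) = 1400 × 0.2022 = 283.1 mg

283 mg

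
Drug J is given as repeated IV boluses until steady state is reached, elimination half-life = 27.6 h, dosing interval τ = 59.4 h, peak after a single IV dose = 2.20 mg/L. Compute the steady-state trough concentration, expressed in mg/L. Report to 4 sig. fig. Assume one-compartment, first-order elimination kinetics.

k = ln2 / t½ = 0.693147 / 27.6 = 0.02511 h⁻¹
e^(−kτ) = e^(−0.02511 × 59.4) = 0.2250
Accumulation ratio R = 1 / (1 − e^(−kτ)) = 1 / (1 − 0.2250) = 1.290
Steady-state trough = C₀ × R × e^(−kτ) = 2.20 × 1.290 × 0.2250 = 0.6386 mg/L

0.6386 mg/L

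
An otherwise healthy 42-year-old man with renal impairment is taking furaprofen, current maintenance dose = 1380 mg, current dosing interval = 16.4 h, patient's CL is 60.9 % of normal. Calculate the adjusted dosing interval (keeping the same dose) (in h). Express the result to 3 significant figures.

To keep the same average steady-state level, dosing rate must scale with clearance.
CL ratio = 60.9 / 100 = 0.6090
New interval (same dose) = 16.4 / 0.6090 = 26.93 h

26.9 h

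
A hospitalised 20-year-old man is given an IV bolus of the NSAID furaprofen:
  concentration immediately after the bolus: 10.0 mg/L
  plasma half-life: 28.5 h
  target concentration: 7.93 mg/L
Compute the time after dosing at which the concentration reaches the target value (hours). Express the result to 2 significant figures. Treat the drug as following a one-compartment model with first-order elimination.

k = ln2 / t½ = 0.693147 / 28.5 = 0.02432 h⁻¹
t = ln(C₀ / C) / k = ln(10.00 / 7.93) / 0.02432
  = ln(1.261) / 0.02432 = 0.2319 / 0.02432 = 9.535 h

9.5 h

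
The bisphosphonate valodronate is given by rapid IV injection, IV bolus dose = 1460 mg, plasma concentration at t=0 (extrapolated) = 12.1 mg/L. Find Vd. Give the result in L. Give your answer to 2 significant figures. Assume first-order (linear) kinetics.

Vd = Dose / C₀ = 1460 / 12.1 = 120.7 L

120 L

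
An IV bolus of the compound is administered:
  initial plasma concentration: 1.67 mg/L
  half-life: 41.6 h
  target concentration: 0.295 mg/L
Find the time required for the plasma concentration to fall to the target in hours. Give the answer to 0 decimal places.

104 h

k = ln2 / t½ = 0.693147 / 41.6 = 0.01666 h⁻¹
t = ln(C₀ / C) / k = ln(1.670 / 0.295) / 0.01666
  = ln(5.661) / 0.01666 = 1.734 / 0.01666 = 104.1 h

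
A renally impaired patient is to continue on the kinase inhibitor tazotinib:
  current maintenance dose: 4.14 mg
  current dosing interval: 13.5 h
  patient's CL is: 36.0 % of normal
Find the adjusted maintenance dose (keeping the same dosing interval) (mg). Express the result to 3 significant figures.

1.49 mg

To keep the same average steady-state level, dosing rate must scale with clearance.
CL ratio = 36.0 / 100 = 0.3600
New dose (same interval) = 4.14 × 0.3600 = 1.490 mg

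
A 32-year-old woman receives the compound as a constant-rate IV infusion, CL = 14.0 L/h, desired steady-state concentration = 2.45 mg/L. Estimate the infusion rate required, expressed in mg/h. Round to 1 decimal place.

At steady state, infusion rate R₀ = Css × CL = 2.45 × 14.00 = 34.30 mg/h

34.3 mg/h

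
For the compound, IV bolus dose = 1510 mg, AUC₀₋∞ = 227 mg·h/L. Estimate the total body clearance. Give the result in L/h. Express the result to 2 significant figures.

CL = Dose / AUC = 1510 / 227 = 6.652 L/h

6.7 L/h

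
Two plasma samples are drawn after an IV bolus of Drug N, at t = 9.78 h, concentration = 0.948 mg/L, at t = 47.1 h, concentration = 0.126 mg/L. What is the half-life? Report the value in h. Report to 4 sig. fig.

12.82 h

k = ln(C₁/C₂) / (t₂ − t₁) = ln(0.948/0.126) / (47.1 − 9.78)
  = 2.018 / 37.32 = 0.05407 h⁻¹
t½ = ln2 / k = 0.693147 / 0.05407 = 12.82 h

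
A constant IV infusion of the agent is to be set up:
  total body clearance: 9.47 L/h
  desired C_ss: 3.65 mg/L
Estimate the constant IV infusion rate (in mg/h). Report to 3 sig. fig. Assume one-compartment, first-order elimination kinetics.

34.6 mg/h

At steady state, infusion rate R₀ = Css × CL = 3.65 × 9.470 = 34.57 mg/h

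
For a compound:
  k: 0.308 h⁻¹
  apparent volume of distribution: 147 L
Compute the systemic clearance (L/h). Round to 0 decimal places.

CL = k × Vd = 0.308 × 147 = 45.28 L/h

45 L/h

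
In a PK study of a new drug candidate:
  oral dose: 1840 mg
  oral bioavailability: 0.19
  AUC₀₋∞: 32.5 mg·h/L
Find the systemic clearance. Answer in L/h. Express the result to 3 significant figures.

10.8 L/h

CL = F·Dose / AUC = 0.19 × 1840 / 32.5 = 10.76 L/h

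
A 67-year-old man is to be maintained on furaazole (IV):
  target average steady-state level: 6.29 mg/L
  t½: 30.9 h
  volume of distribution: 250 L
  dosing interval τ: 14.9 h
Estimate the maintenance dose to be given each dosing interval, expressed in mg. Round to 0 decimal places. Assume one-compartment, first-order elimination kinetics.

k = ln2 / t½ = 0.693147 / 30.9 = 0.02243 h⁻¹
CL = k × Vd = 0.02243 × 250 = 5.608 L/h
At steady state, Dose/τ = Css × CL.
Dose = Css × CL × τ = 6.29 × 5.608 × 14.9 = 525.6 mg

526 mg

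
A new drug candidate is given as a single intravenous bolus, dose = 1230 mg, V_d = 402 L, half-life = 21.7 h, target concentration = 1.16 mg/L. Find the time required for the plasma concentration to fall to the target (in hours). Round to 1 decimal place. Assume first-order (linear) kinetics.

30.4 h

C₀ = Dose / Vd = 1230 / 402 = 3.060 mg/L
k = ln2 / t½ = 0.693147 / 21.7 = 0.03194 h⁻¹
t = ln(C₀ / C) / k = ln(3.060 / 1.16) / 0.03194
  = ln(2.638) / 0.03194 = 0.9700 / 0.03194 = 30.37 h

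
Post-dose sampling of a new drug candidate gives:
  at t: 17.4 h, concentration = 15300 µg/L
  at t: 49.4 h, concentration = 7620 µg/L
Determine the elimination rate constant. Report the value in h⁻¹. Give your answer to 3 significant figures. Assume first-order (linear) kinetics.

0.0218 h⁻¹

k = ln(C₁/C₂) / (t₂ − t₁) = ln(15300/7620) / (49.4 − 17.4)
  = 0.6971 / 32.00 = 0.02178 h⁻¹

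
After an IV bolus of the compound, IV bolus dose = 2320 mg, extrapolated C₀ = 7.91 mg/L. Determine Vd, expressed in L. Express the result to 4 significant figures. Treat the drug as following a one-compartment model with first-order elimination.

Vd = Dose / C₀ = 2320 / 7.91 = 293.3 L

293.3 L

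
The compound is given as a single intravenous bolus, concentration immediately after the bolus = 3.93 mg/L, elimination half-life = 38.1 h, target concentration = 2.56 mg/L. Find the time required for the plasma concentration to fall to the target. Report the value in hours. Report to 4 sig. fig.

k = ln2 / t½ = 0.693147 / 38.1 = 0.01819 h⁻¹
t = ln(C₀ / C) / k = ln(3.930 / 2.56) / 0.01819
  = ln(1.535) / 0.01819 = 0.4285 / 0.01819 = 23.56 h

23.56 h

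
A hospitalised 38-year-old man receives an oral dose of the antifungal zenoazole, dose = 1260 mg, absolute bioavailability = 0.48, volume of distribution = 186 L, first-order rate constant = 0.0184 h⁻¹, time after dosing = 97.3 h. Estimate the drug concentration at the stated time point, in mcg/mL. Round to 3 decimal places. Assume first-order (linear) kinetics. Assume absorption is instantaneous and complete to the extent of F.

Amount reaching circulation = F × Dose = 0.48 × 1260 = 604.8 mg
C₀ = F·Dose / Vd = 604.8 / 186 = 3.252 mg/L
C = C₀ · e^(−k·t) = 3.252 × e^(−0.01840 × 97.3)
  = 3.252 × 0.1669 = 0.5428 mg/L
(0.5428 mg/L = 0.5428 mcg/mL)

0.543 mcg/mL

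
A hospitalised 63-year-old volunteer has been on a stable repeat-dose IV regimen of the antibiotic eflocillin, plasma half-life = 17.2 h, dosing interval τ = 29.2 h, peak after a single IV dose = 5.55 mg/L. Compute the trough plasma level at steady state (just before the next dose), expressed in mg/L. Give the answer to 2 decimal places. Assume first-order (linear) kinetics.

k = ln2 / t½ = 0.693147 / 17.2 = 0.04030 h⁻¹
e^(−kτ) = e^(−0.04030 × 29.2) = 0.3083
Accumulation ratio R = 1 / (1 − e^(−kτ)) = 1 / (1 − 0.3083) = 1.446
Steady-state trough = C₀ × R × e^(−kτ) = 5.55 × 1.446 × 0.3083 = 2.474 mg/L

2.47 mg/L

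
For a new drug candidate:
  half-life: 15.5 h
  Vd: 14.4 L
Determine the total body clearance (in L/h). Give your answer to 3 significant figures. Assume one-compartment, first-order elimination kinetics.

0.644 L/h

k = ln2 / t½ = 0.693147 / 15.5 = 0.04472 h⁻¹
CL = k × Vd = 0.04472 × 14.4 = 0.6440 L/h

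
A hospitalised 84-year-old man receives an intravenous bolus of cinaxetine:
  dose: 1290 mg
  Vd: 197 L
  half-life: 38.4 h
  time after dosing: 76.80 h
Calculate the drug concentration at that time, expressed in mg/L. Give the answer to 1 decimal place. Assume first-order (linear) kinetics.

C₀ = Dose / Vd = 1290 / 197 = 6.548 mg/L
k = ln2 / t½ = 0.693147 / 38.4 = 0.01805 h⁻¹
t / t½ = 76.80 / 38.4 = 2 half-lives
C = C₀ × (1/2)^2 = 6.548 × 0.2500 = 1.637 mg/L

1.6 mg/L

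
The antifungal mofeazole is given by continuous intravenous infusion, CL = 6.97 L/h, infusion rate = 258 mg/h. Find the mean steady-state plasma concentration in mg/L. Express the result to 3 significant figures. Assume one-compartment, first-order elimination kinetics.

37.0 mg/L

At steady state Css = R₀ / CL = 258 / 6.970 = 37.02 mg/L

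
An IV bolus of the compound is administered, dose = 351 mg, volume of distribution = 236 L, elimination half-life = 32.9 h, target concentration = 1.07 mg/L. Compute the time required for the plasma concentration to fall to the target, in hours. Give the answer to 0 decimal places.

C₀ = Dose / Vd = 351.0 / 236 = 1.487 mg/L
k = ln2 / t½ = 0.693147 / 32.9 = 0.02107 h⁻¹
t = ln(C₀ / C) / k = ln(1.487 / 1.07) / 0.02107
  = ln(1.390) / 0.02107 = 0.3293 / 0.02107 = 15.63 h

16 h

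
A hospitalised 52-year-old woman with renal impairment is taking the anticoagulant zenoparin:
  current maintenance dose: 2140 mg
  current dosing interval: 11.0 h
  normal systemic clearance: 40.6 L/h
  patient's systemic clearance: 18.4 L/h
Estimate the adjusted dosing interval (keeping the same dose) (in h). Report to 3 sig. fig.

24.3 h

To keep the same average steady-state level, dosing rate must scale with clearance.
CL ratio = 18.4 / 40.6 = 0.4532
New interval (same dose) = 11.0 / 0.4532 = 24.27 h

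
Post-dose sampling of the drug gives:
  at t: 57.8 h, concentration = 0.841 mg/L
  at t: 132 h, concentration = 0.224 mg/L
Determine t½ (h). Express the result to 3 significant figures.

38.9 h

k = ln(C₁/C₂) / (t₂ − t₁) = ln(0.841/0.224) / (132 − 57.8)
  = 1.323 / 74.20 = 0.01783 h⁻¹
t½ = ln2 / k = 0.693147 / 0.01783 = 38.88 h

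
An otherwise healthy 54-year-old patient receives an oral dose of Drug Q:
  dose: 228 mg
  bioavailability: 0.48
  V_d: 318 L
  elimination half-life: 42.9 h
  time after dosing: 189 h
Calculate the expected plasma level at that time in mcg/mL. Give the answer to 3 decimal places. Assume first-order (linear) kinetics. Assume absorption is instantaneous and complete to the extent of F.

Amount reaching circulation = F × Dose = 0.48 × 228.0 = 109.4 mg
C₀ = F·Dose / Vd = 109.4 / 318 = 0.3440 mg/L
k = ln2 / t½ = 0.693147 / 42.9 = 0.01616 h⁻¹
C = C₀ · e^(−k·t) = 0.3440 × e^(−0.01616 × 189)
  = 0.3440 × 0.04716 = 0.01622 mg/L
(0.01622 mg/L = 0.01622 mcg/mL)

0.016 mcg/mL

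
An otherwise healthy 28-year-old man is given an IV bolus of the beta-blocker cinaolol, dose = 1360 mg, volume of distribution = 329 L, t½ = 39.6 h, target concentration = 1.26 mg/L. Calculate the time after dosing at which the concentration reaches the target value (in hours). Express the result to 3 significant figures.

67.9 h

C₀ = Dose / Vd = 1360 / 329 = 4.134 mg/L
k = ln2 / t½ = 0.693147 / 39.6 = 0.01750 h⁻¹
t = ln(C₀ / C) / k = ln(4.134 / 1.26) / 0.01750
  = ln(3.281) / 0.01750 = 1.188 / 0.01750 = 67.89 h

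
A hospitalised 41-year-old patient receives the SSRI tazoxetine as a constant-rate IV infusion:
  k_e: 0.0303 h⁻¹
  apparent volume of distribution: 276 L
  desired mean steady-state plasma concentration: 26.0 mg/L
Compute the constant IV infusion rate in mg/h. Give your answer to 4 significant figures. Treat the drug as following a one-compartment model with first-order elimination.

217.4 mg/h

CL = k × Vd = 0.03030 × 276 = 8.363 L/h
At steady state, infusion rate R₀ = Css × CL = 26.0 × 8.363 = 217.4 mg/h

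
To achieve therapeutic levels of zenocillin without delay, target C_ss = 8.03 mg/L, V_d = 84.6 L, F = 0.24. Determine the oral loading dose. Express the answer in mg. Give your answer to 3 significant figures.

2830 mg

LD = Css × Vd / F = 8.03 × 84.6 / 0.24 = 2831 mg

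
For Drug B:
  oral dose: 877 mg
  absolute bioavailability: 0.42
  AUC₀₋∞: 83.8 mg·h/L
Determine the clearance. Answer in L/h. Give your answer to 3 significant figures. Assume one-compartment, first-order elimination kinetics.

4.40 L/h

CL = F·Dose / AUC = 0.42 × 877 / 83.8 = 4.395 L/h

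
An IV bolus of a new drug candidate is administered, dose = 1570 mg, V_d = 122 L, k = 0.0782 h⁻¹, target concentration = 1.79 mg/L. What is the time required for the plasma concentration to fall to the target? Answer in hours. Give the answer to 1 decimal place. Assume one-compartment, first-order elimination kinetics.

25.2 h

C₀ = Dose / Vd = 1570 / 122 = 12.87 mg/L
t = ln(C₀ / C) / k = ln(12.87 / 1.79) / 0.07820
  = ln(7.190) / 0.07820 = 1.973 / 0.07820 = 25.23 h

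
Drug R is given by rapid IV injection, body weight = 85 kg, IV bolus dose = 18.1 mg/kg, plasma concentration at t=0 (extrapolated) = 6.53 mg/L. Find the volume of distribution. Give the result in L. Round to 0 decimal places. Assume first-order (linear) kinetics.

236 L

Dose = 18.1 × 85 = 1539 mg
Vd = Dose / C₀ = 1539 / 6.53 = 235.7 L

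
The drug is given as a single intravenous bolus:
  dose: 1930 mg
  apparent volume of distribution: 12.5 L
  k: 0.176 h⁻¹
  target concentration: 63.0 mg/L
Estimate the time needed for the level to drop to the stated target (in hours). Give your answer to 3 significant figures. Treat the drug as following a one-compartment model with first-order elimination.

5.09 h

C₀ = Dose / Vd = 1930 / 12.5 = 154.4 mg/L
t = ln(C₀ / C) / k = ln(154.4 / 63.0) / 0.1760
  = ln(2.451) / 0.1760 = 0.8965 / 0.1760 = 5.094 h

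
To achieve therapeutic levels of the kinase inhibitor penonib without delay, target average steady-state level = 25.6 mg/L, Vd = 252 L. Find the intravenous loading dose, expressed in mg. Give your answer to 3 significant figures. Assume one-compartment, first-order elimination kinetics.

6450 mg

LD = Css × Vd = 25.6 × 252 = 6451 mg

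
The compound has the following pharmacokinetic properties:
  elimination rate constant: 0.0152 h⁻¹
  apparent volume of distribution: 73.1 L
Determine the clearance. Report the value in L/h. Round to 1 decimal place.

1.1 L/h

CL = k × Vd = 0.0152 × 73.1 = 1.111 L/h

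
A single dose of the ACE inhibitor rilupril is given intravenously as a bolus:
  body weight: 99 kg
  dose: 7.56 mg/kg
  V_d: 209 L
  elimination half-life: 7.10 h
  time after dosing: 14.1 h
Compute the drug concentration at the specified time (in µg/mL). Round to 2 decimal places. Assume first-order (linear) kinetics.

Total dose = 7.56 × 99 = 748.4 mg
C₀ = Dose / Vd = 748.4 / 209 = 3.581 mg/L
k = ln2 / t½ = 0.693147 / 7.10 = 0.09763 h⁻¹
C = C₀ · e^(−k·t) = 3.581 × e^(−0.09763 × 14.1)
  = 3.581 × 0.2524 = 0.9038 mg/L
(0.9038 mg/L = 0.9038 µg/mL)

0.90 µg/mL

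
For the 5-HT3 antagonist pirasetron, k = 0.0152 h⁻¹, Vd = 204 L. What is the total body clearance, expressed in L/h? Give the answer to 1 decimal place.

CL = k × Vd = 0.0152 × 204 = 3.101 L/h

3.1 L/h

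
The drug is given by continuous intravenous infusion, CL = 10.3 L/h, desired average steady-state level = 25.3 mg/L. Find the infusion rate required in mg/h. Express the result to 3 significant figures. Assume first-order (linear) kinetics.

At steady state, infusion rate R₀ = Css × CL = 25.3 × 10.30 = 260.6 mg/h

261 mg/h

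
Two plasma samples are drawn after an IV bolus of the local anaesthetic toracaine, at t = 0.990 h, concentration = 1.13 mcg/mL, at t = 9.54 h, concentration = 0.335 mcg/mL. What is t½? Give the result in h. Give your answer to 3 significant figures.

4.87 h

k = ln(C₁/C₂) / (t₂ − t₁) = ln(1.13/0.335) / (9.54 − 0.990)
  = 1.216 / 8.550 = 0.1422 h⁻¹
t½ = ln2 / k = 0.693147 / 0.1422 = 4.874 h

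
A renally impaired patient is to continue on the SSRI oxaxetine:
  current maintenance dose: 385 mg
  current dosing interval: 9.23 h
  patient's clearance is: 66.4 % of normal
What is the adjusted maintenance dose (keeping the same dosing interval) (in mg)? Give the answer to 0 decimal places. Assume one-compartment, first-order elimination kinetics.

256 mg

To keep the same average steady-state level, dosing rate must scale with clearance.
CL ratio = 66.4 / 100 = 0.6640
New dose (same interval) = 385 × 0.6640 = 255.6 mg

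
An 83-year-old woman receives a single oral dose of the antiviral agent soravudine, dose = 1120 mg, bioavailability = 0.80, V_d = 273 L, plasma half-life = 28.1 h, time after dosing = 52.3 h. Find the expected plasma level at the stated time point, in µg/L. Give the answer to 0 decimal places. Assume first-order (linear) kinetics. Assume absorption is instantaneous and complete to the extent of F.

Amount reaching circulation = F × Dose = 0.80 × 1120 = 896.0 mg
C₀ = F·Dose / Vd = 896.0 / 273 = 3.282 mg/L
k = ln2 / t½ = 0.693147 / 28.1 = 0.02467 h⁻¹
C = C₀ · e^(−k·t) = 3.282 × e^(−0.02467 × 52.3)
  = 3.282 × 0.2752 = 0.9032 mg/L
Convert: 0.9032 mg/L × 1000 = 903.2 µg/L

903 µg/L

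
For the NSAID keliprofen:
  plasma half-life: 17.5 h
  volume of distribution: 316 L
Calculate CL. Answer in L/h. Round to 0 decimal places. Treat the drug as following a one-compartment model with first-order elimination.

k = ln2 / t½ = 0.693147 / 17.5 = 0.03961 h⁻¹
CL = k × Vd = 0.03961 × 316 = 12.52 L/h

13 L/h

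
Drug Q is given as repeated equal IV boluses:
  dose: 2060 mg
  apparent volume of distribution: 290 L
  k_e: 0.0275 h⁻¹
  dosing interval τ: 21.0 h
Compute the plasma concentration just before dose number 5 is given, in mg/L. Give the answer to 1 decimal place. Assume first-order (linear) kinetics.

8.2 mg/L

C₀ per dose = Dose / Vd = 2060 / 290 = 7.103 mg/L
Fraction remaining after one interval: r = e^(−kτ) = e^(−0.02750 × 21.0) = 0.5613
Before dose 5, 4 doses have been given (aged 1τ, 2τ, 3τ, 4τ).
C_trough = C₀ × (r + r² + … + r^4) = C₀ × r(1−r^4)/(1−r)
        = 7.103 × 0.5613 × (1 − 0.09926) / (1 − 0.5613) = 8.186 mg/L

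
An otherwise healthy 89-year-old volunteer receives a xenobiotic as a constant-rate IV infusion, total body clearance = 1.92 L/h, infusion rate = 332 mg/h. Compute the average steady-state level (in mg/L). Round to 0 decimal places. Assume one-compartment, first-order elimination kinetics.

173 mg/L

At steady state Css = R₀ / CL = 332 / 1.920 = 172.9 mg/L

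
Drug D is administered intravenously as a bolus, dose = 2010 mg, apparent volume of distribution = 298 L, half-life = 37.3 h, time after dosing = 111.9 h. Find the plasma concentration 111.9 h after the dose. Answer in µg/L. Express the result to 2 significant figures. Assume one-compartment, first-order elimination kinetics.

C₀ = Dose / Vd = 2010 / 298 = 6.745 mg/L
k = ln2 / t½ = 0.693147 / 37.3 = 0.01858 h⁻¹
t / t½ = 111.9 / 37.3 = 3 half-lives
C = C₀ × (1/2)^3 = 6.745 × 0.1250 = 0.8431 mg/L
Convert: 0.8431 mg/L × 1000 = 843.1 µg/L

840 µg/L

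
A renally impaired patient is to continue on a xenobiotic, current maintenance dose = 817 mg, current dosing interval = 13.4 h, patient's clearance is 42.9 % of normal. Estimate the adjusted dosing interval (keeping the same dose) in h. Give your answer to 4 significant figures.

To keep the same average steady-state level, dosing rate must scale with clearance.
CL ratio = 42.9 / 100 = 0.4290
New interval (same dose) = 13.4 / 0.4290 = 31.24 h

31.24 h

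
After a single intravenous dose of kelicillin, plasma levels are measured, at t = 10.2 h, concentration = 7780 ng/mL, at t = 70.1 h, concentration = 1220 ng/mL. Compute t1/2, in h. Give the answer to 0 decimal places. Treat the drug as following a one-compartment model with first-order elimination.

k = ln(C₁/C₂) / (t₂ − t₁) = ln(7780/1220) / (70.1 − 10.2)
  = 1.853 / 59.90 = 0.03093 h⁻¹
t½ = ln2 / k = 0.693147 / 0.03093 = 22.41 h

22 h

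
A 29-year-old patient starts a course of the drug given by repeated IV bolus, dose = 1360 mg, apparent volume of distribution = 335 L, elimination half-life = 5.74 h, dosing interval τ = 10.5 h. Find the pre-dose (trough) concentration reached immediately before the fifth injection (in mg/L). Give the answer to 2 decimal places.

C₀ per dose = Dose / Vd = 1360 / 335 = 4.060 mg/L
k = ln2 / t½ = 0.693147 / 5.74 = 0.1208 h⁻¹
Fraction remaining after one interval: r = e^(−kτ) = e^(−0.1208 × 10.5) = 0.2813
Before dose 5, 4 doses have been given (aged 1τ, 2τ, 3τ, 4τ).
C_trough = C₀ × (r + r² + … + r^4) = C₀ × r(1−r^4)/(1−r)
        = 4.060 × 0.2813 × (1 − 0.006262) / (1 − 0.2813) = 1.579 mg/L

1.58 mg/L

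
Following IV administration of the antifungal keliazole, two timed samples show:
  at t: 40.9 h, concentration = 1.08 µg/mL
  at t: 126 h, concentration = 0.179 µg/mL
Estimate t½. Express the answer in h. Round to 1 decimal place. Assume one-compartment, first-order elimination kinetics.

k = ln(C₁/C₂) / (t₂ − t₁) = ln(1.08/0.179) / (126 − 40.9)
  = 1.797 / 85.10 = 0.02112 h⁻¹
t½ = ln2 / k = 0.693147 / 0.02112 = 32.82 h

32.8 h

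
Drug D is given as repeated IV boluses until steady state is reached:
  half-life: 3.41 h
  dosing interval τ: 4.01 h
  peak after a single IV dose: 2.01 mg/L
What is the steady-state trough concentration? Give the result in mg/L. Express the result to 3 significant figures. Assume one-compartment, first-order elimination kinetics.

k = ln2 / t½ = 0.693147 / 3.41 = 0.2033 h⁻¹
e^(−kτ) = e^(−0.2033 × 4.01) = 0.4425
Accumulation ratio R = 1 / (1 − e^(−kτ)) = 1 / (1 − 0.4425) = 1.794
Steady-state trough = C₀ × R × e^(−kτ) = 2.01 × 1.794 × 0.4425 = 1.596 mg/L

1.60 mg/L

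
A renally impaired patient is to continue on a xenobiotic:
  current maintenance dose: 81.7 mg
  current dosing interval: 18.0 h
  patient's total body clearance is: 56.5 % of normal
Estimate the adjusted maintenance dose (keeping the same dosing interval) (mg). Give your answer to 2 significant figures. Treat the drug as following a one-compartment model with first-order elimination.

46 mg

To keep the same average steady-state level, dosing rate must scale with clearance.
CL ratio = 56.5 / 100 = 0.5650
New dose (same interval) = 81.7 × 0.5650 = 46.16 mg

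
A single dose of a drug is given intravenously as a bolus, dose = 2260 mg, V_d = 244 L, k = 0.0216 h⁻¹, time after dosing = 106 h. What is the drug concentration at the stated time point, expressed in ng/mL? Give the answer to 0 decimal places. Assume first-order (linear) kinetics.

938 ng/mL

C₀ = Dose / Vd = 2260 / 244 = 9.262 mg/L
C = C₀ · e^(−k·t) = 9.262 × e^(−0.02160 × 106)
  = 9.262 × 0.1013 = 0.9382 mg/L
Convert: 0.9382 mg/L × 1000 = 938.2 ng/mL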